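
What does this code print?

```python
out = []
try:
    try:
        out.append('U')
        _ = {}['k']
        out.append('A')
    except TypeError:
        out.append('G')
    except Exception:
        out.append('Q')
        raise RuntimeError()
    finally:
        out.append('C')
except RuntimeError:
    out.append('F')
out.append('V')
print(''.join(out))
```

Execution trace: 'U' (inner try body) → 'Q' (inner except Exception) → 'C' (inner finally) → 'F' (outer except RuntimeError) → 'V' (after the try/except). Output: UQCFV

Answer: UQCFV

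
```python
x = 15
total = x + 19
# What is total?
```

Trace:
`x = 15` → x = 15
`total = x + 19` → total = 34
So total = 34

Answer: 34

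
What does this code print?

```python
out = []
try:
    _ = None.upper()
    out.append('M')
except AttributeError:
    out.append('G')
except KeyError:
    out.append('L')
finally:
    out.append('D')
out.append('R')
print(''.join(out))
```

Execution trace: 'G' (except AttributeError) → 'D' (finally) → 'R' (after the try/except). Output: GDR

Answer: GDR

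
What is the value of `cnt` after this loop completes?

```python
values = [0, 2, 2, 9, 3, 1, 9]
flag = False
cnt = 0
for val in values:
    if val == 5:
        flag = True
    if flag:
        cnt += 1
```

Count elements after first 5 in [0, 2, 2, 9, 3, 1, 9]
`cnt` takes the values: 0

Answer: 0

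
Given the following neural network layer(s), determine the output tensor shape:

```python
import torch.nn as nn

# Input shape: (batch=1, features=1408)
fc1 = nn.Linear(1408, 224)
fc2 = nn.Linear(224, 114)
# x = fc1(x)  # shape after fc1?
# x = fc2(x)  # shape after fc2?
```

Input: (1, 1408) -> after fc1: (1, 224) -> Output: (1, 114)

Answer: (1, 114)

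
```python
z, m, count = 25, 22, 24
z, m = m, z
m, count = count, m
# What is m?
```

Trace:
`z, m, count = 25, 22, 24` → z = 25; m = 22; count = 24
`z, m = m, z` → z = 22; m = 25
`m, count = count, m` → m = 24; count = 25
So m = 24

Answer: 24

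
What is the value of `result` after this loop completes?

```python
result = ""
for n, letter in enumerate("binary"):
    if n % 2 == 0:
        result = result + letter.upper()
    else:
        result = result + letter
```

Uppercase even positions in 'binary'
`result` takes the values: "" → "B" → "Bi" → "BiN" → "BiNa" → "BiNaR" → "BiNaRy"

Answer: "BiNaRy"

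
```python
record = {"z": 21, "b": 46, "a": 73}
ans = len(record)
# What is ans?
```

Trace:
`record = {"z": 21, "b": 46, "a": 73}` → record = {'z': 21, 'b': 46, 'a': 73}
`ans = len(record)` → ans = 3
So ans = 3

Answer: 3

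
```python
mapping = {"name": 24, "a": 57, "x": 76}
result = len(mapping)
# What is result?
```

Trace:
`mapping = {"name": 24, "a": 57, "x": 76}` → mapping = {'name': 24, 'a': 57, 'x': 76}
`result = len(mapping)` → result = 3
So result = 3

Answer: 3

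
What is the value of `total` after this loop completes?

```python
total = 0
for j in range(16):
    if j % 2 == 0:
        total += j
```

Sum of even numbers 0 to 15
`total` takes the values: 0 → 2 → 6 → 12 → 20 → 30 → 42 → 56

Answer: 56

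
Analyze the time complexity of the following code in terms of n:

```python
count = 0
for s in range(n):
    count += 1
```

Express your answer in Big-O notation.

Each loop level contributes: n. Multiplying the contributions gives O(n).

Answer: O(n)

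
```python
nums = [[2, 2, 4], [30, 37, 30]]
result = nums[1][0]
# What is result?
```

Trace:
`nums = [[2, 2, 4], [30, 37, 30]]` → nums = [[2, 2, 4], [30, 37, 30]]
`result = nums[1][0]` → result = 30
So result = 30

Answer: 30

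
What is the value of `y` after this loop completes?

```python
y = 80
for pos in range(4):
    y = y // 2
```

Halve 4 times: 80 // 2^4 = 5
`y` takes the values: 80 → 40 → 20 → 10 → 5

Answer: 5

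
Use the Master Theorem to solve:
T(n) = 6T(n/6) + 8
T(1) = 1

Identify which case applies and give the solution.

a=6, b=6, f(n)=8. log_6(6) = 1. Since c=0 < 1, Case 1 applies: T(n) = Θ(n^log_b(a)) = O(n).

Answer: O(n) - Case 1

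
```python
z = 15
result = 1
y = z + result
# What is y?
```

Trace:
`z = 15` → z = 15
`result = 1` → result = 1
`y = z + result` → y = 16
So y = 16

Answer: 16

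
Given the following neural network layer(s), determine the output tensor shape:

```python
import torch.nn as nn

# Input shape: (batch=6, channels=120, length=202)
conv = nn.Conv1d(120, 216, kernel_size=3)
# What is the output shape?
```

Input: (6, 120, 202) -> Output: (6, 216, 200)

Answer: (6, 216, 200)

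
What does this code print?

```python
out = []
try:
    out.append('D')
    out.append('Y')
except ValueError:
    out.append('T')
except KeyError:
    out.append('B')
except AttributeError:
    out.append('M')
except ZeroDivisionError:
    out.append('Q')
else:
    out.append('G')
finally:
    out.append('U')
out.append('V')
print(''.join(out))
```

Execution trace: 'D' (try body) → 'Y' (try body, no exception) → 'G' (else) → 'U' (finally) → 'V' (after the try/except). Output: DYGUV

Answer: DYGUV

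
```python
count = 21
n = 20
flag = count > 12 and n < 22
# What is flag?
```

Trace:
`count = 21` → count = 21
`n = 20` → n = 20
`flag = count > 12 and n < 22` → flag = True
So flag = True

Answer: True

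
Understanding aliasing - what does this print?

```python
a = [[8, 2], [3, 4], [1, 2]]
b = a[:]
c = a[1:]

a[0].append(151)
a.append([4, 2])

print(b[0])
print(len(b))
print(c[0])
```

Key concept: slice with nested mutation.
Step by step:
`a = [[8, 2], [3, 4], [1, 2]]` → a = [[8, 2], [3, 4], [1, 2]]
`b = a[:]` → b = [[8, 2], [3, 4], [1, 2]]
`c = a[1:]` → c = [[3, 4], [1, 2]]
`a[0].append(151)` → a = [[8, 2, 151], [3, 4], [1, 2]]; b = [[8, 2, 151], [3, 4], [1, 2]]
`a.append([4, 2])` → a = [[8, 2, 151], [3, 4], [1, 2], [4, 2]]
`print(b[0])` → prints [8, 2, 151]
`print(len(b))` → prints 3
`print(c[0])` → prints [3, 4]

Answer:
[8, 2, 151]
3
[3, 4]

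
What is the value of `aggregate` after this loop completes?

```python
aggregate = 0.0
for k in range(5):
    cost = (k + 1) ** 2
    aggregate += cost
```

Sum of squared losses 1² + 2² + ... + 5²
`aggregate` takes the values: 0.0 → 1.0 → 5.0 → 14.0 → 30.0 → 55.0

Answer: 55.0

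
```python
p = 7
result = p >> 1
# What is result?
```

Trace:
`p = 7` → p = 7
`result = p >> 1` → result = 3
So result = 3

Answer: 3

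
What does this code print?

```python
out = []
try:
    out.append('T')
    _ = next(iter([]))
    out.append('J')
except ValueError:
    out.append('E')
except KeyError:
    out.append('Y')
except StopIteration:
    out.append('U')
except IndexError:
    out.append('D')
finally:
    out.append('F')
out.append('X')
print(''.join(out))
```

Execution trace: 'T' (try body) → 'U' (except StopIteration) → 'F' (finally) → 'X' (after the try/except). Output: TUFX

Answer: TUFX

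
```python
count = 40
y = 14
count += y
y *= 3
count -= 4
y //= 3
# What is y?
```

Trace:
`count = 40` → count = 40
`y = 14` → y = 14
`count += y` → count = 54
`y *= 3` → y = 42
`count -= 4` → count = 50
`y //= 3` → y = 14
So y = 14

Answer: 14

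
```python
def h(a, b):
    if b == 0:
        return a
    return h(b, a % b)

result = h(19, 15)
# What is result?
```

h(19, 15) -> h(15, 4) -> h(4, 3) -> h(3, 1) -> h(1, 0) -> 1

Answer: 1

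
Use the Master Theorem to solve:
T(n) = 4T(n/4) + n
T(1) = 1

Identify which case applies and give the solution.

a=4, b=4, f(n)=n. log_4(4) = 1. Since c=1 = 1, Case 2 applies: T(n) = Θ(n^log_b(a) · log n) = O(n log n).

Answer: O(n log n) - Case 2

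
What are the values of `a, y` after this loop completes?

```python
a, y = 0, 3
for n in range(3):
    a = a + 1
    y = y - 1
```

a goes 0→3, y goes 3→0
`a, y` takes the values: (0, 3) → (1, 3) → (1, 2) → (2, 2) → (2, 1) → (3, 1) → (3, 0)

Answer: 3, 0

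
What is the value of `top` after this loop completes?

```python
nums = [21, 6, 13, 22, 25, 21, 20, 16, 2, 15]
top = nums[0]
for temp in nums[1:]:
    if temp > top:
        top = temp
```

Maximum of [21, 6, 13, 22, 25, 21, 20, 16, 2, 15]
`top` takes the values: 21 → 22 → 25

Answer: 25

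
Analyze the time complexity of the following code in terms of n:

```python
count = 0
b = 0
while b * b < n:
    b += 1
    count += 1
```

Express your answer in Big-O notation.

Each loop level contributes: √n. Multiplying the contributions gives O(√n).

Answer: O(√n)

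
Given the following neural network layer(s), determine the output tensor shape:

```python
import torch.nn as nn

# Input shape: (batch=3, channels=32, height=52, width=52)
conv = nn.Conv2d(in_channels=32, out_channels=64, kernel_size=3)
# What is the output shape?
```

Input: (3, 32, 52, 52) -> Output: (3, 64, 50, 50)

Answer: (3, 64, 50, 50)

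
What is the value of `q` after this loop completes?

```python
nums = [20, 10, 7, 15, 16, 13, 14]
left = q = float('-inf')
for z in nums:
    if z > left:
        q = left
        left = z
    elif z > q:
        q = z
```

Second largest (with repeats) in [20, 10, 7, 15, 16, 13, 14]
`q` takes the values: -inf → 10 → 15 → 16

Answer: 16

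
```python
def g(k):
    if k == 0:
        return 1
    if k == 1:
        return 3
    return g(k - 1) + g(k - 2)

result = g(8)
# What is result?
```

Build up from base cases: g(0)=1, g(1)=3, g(2)=4, g(3)=7, g(4)=11, g(5)=18, g(6)=29, ..., g(8)=76

Answer: 76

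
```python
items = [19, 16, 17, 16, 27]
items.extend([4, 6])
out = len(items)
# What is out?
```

Trace:
`items = [19, 16, 17, 16, 27]` → items = [19, 16, 17, 16, 27]
`items.extend([4, 6])` → items = [19, 16, 17, 16, 27, 4, 6]
`out = len(items)` → out = 7
So out = 7

Answer: 7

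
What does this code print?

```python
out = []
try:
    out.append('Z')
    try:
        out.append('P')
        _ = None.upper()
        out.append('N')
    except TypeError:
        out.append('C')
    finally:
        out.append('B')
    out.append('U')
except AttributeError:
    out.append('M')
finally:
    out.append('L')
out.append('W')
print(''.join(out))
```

Execution trace: 'Z' (try body) → 'P' (inner try body) → 'B' (inner finally) → 'M' (except AttributeError) → 'L' (finally) → 'W' (after the try/except). Output: ZPBMLW

Answer: ZPBMLW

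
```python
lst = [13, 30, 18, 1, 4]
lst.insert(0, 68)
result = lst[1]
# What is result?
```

Trace:
`lst = [13, 30, 18, 1, 4]` → lst = [13, 30, 18, 1, 4]
`lst.insert(0, 68)` → lst = [68, 13, 30, 18, 1, 4]
`result = lst[1]` → result = 13
So result = 13

Answer: 13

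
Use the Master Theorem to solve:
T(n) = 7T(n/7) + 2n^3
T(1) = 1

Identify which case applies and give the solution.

a=7, b=7, f(n)=2n^3. log_7(7) = 1. Since c=3 > 1 and the regularity condition holds (7(n/7)^3 = (7/7^3)n^3 with 7/7^3 < 1), Case 3 applies: T(n) = Θ(f(n)) = O(n^3).

Answer: O(n^3) - Case 3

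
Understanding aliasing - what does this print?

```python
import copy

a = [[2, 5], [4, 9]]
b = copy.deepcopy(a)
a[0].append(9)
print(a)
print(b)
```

Key concept: deep copy is fully independent.
Step by step:
`a = [[2, 5], [4, 9]]` → a = [[2, 5], [4, 9]]
`b = copy.deepcopy(a)` → b = [[2, 5], [4, 9]]
`a[0].append(9)` → a = [[2, 5, 9], [4, 9]]
`print(a)` → prints [[2, 5, 9], [4, 9]]
`print(b)` → prints [[2, 5], [4, 9]]

Answer:
[[2, 5, 9], [4, 9]]
[[2, 5], [4, 9]]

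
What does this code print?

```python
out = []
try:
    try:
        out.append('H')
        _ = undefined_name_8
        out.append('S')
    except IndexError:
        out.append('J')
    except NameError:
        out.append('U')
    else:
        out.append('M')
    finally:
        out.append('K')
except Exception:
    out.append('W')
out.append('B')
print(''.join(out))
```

Execution trace: 'H' (inner try body) → 'U' (inner except NameError) → 'K' (inner finally) → 'B' (after the try/except). Output: HUKB

Answer: HUKB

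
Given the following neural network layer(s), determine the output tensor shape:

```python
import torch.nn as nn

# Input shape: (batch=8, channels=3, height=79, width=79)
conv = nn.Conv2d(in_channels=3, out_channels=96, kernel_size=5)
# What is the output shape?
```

Input: (8, 3, 79, 79) -> Output: (8, 96, 75, 75)

Answer: (8, 96, 75, 75)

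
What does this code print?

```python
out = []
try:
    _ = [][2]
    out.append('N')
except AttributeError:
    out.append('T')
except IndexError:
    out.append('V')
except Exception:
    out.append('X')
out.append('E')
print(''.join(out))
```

Execution trace: 'V' (except IndexError) → 'E' (after the try/except). Output: VE

Answer: VE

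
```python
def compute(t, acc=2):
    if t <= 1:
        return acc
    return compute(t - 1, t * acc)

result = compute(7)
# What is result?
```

Accumulator trace (n, acc): (7, 2) -> (6, 14) -> (5, 84) -> (4, 420) -> (3, 1680) -> (2, 5040) -> (1, 10080) -> return 10080

Answer: 10080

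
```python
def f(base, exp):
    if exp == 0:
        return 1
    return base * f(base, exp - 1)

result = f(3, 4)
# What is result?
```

f(3, 4) = 3 * 3 * 3 * 3 = 81

Answer: 81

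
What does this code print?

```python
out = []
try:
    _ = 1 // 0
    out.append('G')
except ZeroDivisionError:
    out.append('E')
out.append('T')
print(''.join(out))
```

Execution trace: 'E' (except ZeroDivisionError) → 'T' (after the try/except). Output: ET

Answer: ET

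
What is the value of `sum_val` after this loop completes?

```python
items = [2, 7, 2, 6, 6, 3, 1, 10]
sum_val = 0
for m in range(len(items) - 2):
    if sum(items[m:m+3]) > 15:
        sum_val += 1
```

Count windows with sum > 15
`sum_val` takes the values: 0

Answer: 0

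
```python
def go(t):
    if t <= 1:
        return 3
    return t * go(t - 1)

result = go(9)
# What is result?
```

go(9) = 9 * 8 * 7 * 6 * 5 * 4 * 3 * 2 * 3 = 1088640

Answer: 1088640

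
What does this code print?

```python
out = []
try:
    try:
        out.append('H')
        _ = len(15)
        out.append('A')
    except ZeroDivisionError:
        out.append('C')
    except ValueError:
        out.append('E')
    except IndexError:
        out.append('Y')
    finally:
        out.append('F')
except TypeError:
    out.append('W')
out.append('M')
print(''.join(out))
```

Execution trace: 'H' (try body) → 'F' (finally) → 'W' (outer except TypeError) → 'M' (after the try/except). Output: HFWM

Answer: HFWM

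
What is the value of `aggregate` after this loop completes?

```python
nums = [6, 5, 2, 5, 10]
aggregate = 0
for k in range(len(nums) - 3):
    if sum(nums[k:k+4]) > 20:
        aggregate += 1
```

Count windows with sum > 20
`aggregate` takes the values: 0 → 1

Answer: 1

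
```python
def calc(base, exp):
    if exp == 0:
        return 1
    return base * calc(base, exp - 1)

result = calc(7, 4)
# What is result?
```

calc(7, 4) = 7 * 7 * 7 * 7 = 2401

Answer: 2401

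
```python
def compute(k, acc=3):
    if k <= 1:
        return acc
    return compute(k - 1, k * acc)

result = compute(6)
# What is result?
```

Accumulator trace (n, acc): (6, 3) -> (5, 18) -> (4, 90) -> (3, 360) -> (2, 1080) -> (1, 2160) -> return 2160

Answer: 2160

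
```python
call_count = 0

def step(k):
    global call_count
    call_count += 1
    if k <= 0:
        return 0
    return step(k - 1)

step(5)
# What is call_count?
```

Linear recursion stepping by 1: 6 calls from k=5 down to ≤0.

Answer: 6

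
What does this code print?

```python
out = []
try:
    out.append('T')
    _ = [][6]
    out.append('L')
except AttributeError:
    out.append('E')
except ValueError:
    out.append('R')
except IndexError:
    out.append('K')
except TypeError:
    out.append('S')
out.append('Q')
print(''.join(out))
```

Execution trace: 'T' (try body) → 'K' (except IndexError) → 'Q' (after the try/except). Output: TKQ

Answer: TKQ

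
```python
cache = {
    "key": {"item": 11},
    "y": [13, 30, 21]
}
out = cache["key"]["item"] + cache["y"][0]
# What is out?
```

Trace:
`cache = { ...` → cache = {'key': {'item': 11}, 'y': [13, 30, 21]}
`out = cache["key"]["item"] + cache["y"][0]` → out = 24
So out = 24

Answer: 24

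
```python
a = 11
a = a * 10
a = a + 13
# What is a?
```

Trace:
`a = 11` → a = 11
`a = a * 10` → a = 110
`a = a + 13` → a = 123
So a = 123

Answer: 123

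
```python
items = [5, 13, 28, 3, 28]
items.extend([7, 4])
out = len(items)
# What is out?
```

Trace:
`items = [5, 13, 28, 3, 28]` → items = [5, 13, 28, 3, 28]
`items.extend([7, 4])` → items = [5, 13, 28, 3, 28, 7, 4]
`out = len(items)` → out = 7
So out = 7

Answer: 7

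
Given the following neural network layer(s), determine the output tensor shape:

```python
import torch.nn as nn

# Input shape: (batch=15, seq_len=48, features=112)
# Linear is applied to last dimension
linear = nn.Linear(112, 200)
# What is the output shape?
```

Input: (15, 48, 112) -> Output: (15, 48, 200)

Answer: (15, 48, 200)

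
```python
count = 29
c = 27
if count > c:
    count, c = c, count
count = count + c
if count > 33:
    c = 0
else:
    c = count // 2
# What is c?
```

Trace:
`count = 29` → count = 29
`c = 27` → c = 27
`if count > c: ...` → count > c is True → count = 27; c = 29
`count = count + c` → count = 56
`if count > 33: ...` → count > 33 is True → c = 0
So c = 0

Answer: 0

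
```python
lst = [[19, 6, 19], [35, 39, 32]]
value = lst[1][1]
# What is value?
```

Trace:
`lst = [[19, 6, 19], [35, 39, 32]]` → lst = [[19, 6, 19], [35, 39, 32]]
`value = lst[1][1]` → value = 39
So value = 39

Answer: 39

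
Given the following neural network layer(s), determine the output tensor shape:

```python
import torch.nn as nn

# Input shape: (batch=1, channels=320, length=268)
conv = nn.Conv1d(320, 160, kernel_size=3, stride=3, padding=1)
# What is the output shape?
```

Input: (1, 320, 268) -> Output: (1, 160, 90)

Answer: (1, 160, 90)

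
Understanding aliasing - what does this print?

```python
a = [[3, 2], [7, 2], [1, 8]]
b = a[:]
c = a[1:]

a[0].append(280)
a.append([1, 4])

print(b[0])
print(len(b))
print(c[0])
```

Key concept: slice with nested mutation.
Step by step:
`a = [[3, 2], [7, 2], [1, 8]]` → a = [[3, 2], [7, 2], [1, 8]]
`b = a[:]` → b = [[3, 2], [7, 2], [1, 8]]
`c = a[1:]` → c = [[7, 2], [1, 8]]
`a[0].append(280)` → a = [[3, 2, 280], [7, 2], [1, 8]]; b = [[3, 2, 280], [7, 2], [1, 8]]
`a.append([1, 4])` → a = [[3, 2, 280], [7, 2], [1, 8], [1, 4]]
`print(b[0])` → prints [3, 2, 280]
`print(len(b))` → prints 3
`print(c[0])` → prints [7, 2]

Answer:
[3, 2, 280]
3
[7, 2]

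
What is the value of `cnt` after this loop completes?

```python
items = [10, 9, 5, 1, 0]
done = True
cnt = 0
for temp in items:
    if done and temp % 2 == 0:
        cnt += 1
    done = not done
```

Count even values at even positions
`cnt` takes the values: 0 → 1 → 2

Answer: 2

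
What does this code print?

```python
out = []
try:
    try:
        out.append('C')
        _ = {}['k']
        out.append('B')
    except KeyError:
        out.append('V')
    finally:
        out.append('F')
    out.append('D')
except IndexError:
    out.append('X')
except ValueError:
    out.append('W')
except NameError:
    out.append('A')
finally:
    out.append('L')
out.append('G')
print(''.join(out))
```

Execution trace: 'C' (inner try body) → 'V' (inner except KeyError) → 'F' (inner finally) → 'D' (try body, no exception) → 'L' (finally) → 'G' (after the try/except). Output: CVFDLG

Answer: CVFDLG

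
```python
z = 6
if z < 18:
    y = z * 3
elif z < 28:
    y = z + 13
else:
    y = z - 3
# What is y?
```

Trace:
`z = 6` → z = 6
`if z < 18: ...` → z < 18 is True → y = 18
So y = 18

Answer: 18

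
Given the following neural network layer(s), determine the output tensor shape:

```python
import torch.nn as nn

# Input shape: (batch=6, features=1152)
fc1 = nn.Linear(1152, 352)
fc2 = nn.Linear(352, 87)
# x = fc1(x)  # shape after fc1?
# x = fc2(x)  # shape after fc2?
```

Input: (6, 1152) -> after fc1: (6, 352) -> Output: (6, 87)

Answer: (6, 87)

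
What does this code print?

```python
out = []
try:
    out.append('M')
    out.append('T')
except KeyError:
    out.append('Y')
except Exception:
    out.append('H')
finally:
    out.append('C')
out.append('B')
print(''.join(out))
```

Execution trace: 'M' (try body) → 'T' (try body, no exception) → 'C' (finally) → 'B' (after the try/except). Output: MTCB

Answer: MTCB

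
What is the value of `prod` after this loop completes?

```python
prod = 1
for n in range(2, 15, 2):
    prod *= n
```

Product of even numbers 2 to 14
`prod` takes the values: 1 → 2 → 8 → 48 → 384 → 3840 → 46080 → 645120

Answer: 645120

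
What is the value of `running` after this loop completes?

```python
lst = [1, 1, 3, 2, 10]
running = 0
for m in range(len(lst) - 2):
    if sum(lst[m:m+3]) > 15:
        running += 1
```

Count windows with sum > 15
`running` takes the values: 0

Answer: 0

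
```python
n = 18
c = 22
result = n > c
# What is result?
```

Trace:
`n = 18` → n = 18
`c = 22` → c = 22
`result = n > c` → result = False
So result = False

Answer: False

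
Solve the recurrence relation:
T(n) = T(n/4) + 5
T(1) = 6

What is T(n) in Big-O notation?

Each step divides n by 4 and adds 5. After log_4(n) steps we reach T(1)=6. So T(n) = 5·log_4(n) + 6 = O(log n).

Answer: O(log n)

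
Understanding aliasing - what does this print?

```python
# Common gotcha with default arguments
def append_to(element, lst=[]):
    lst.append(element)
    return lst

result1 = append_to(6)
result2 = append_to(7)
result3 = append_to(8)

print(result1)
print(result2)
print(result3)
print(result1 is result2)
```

Key concept: mutable default argument gotcha.
Step by step:
`result1 = append_to(6)` → result1 = [6]
`result2 = append_to(7)` → result1 = [6, 7] (same object as result2); result2 = [6, 7] (same object as result1)
`result3 = append_to(8)` → result1 = [6, 7, 8] (same object as result2, result3); result2 = [6, 7, 8] (same object as result1, result3); result3 = [6, 7, 8] (same object as result1, result2)
`print(result1)` → prints [6, 7, 8]
`print(result2)` → prints [6, 7, 8]
`print(result3)` → prints [6, 7, 8]
`print(result1 is result2)` → prints True

Answer:
[6, 7, 8]
[6, 7, 8]
[6, 7, 8]
True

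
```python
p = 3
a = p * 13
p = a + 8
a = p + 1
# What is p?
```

Trace:
`p = 3` → p = 3
`a = p * 13` → a = 39
`p = a + 8` → p = 47
`a = p + 1` → a = 48
So p = 47

Answer: 47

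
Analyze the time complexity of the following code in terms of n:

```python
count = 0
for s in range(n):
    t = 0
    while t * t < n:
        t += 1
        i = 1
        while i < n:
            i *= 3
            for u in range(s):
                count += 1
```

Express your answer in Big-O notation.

Each loop level contributes: n × √n × log n × n. Multiplying the contributions gives O(n^2√n log n).

Answer: O(n^2√n log n)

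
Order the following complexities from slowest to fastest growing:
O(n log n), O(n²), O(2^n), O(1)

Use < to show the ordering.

Ordered by growth rate: O(1) < O(n log n) < O(n²) < O(2^n)

Answer: O(1) < O(n log n) < O(n²) < O(2^n)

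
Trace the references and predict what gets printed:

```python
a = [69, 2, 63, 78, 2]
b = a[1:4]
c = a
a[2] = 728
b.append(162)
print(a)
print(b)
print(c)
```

Key concept: slice vs alias.
Step by step:
`a = [69, 2, 63, 78, 2]` → a = [69, 2, 63, 78, 2]
`b = a[1:4]` → b = [2, 63, 78]
`c = a` → c = [69, 2, 63, 78, 2] (same object as a)
`a[2] = 728` → a = [69, 2, 728, 78, 2] (same object as c); c = [69, 2, 728, 78, 2] (same object as a)
`b.append(162)` → b = [2, 63, 78, 162]
`print(a)` → prints [69, 2, 728, 78, 2]
`print(b)` → prints [2, 63, 78, 162]
`print(c)` → prints [69, 2, 728, 78, 2]

Answer:
[69, 2, 728, 78, 2]
[2, 63, 78, 162]
[69, 2, 728, 78, 2]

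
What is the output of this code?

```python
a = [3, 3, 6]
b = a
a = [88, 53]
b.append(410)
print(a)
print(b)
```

Key concept: rebinding vs mutation: a is rebound to a new list, b still points at the original.
Step by step:
`a = [3, 3, 6]` → a = [3, 3, 6]
`b = a` → b = [3, 3, 6] (same object as a)
`a = [88, 53]` → a = [88, 53]
`b.append(410)` → b = [3, 3, 6, 410]
`print(a)` → prints [88, 53]
`print(b)` → prints [3, 3, 6, 410]

Answer:
[88, 53]
[3, 3, 6, 410]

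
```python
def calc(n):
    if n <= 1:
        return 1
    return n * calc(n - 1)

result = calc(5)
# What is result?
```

calc(5) = 5 * 4 * 3 * 2 * 1 = 120

Answer: 120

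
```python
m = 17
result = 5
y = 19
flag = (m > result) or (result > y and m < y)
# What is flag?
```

Trace:
`m = 17` → m = 17
`result = 5` → result = 5
`y = 19` → y = 19
`flag = (m > result) or (result > y and m < y)` → flag = True
So flag = True

Answer: True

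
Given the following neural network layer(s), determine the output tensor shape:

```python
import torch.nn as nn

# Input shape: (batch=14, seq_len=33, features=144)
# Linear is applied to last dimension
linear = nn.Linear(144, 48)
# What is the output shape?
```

Input: (14, 33, 144) -> Output: (14, 33, 48)

Answer: (14, 33, 48)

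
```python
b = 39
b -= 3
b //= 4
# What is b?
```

Trace:
`b = 39` → b = 39
`b -= 3` → b = 36
`b //= 4` → b = 9
So b = 9

Answer: 9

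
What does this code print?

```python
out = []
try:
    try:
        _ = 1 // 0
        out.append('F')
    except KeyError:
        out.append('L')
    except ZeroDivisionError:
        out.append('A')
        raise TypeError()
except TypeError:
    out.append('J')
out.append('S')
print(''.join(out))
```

Execution trace: 'A' (inner except ZeroDivisionError) → 'J' (outer except TypeError) → 'S' (after the try/except). Output: AJS

Answer: AJS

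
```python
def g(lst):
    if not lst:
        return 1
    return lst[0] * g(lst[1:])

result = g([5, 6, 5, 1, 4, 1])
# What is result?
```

Product over [5, 6, 5, 1, 4, 1] = 5 * 6 * 5 * 1 * 4 * 1 = 600

Answer: 600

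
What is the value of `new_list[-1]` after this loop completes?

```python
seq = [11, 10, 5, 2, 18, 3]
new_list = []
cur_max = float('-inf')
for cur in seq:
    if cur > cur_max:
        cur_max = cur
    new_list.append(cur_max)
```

Running max ends at 18
`new_list` takes the values: [] → [11] → [11, 11] → [11, 11, 11] → [11, 11, 11, 11] → [11, 11, 11, 11, 18] → [11, 11, 11, 11, 18, 18]
So `new_list[-1]` = 18

Answer: 18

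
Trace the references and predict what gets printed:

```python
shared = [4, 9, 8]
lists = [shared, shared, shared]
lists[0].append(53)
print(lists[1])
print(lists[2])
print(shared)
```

Key concept: list of same reference.
Step by step:
`shared = [4, 9, 8]` → shared = [4, 9, 8]
`lists = [shared, shared, shared]` → lists = [[4, 9, 8], [4, 9, 8], [4, 9, 8]]
`lists[0].append(53)` → shared = [4, 9, 8, 53]; lists = [[4, 9, 8, 53], [4, 9, 8, 53], [4, 9, 8, 53]]
`print(lists[1])` → prints [4, 9, 8, 53]
`print(lists[2])` → prints [4, 9, 8, 53]
`print(shared)` → prints [4, 9, 8, 53]

Answer:
[4, 9, 8, 53]
[4, 9, 8, 53]
[4, 9, 8, 53]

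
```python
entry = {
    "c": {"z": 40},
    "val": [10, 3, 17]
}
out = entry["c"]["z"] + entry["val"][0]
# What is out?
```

Trace:
`entry = { ...` → entry = {'c': {'z': 40}, 'val': [10, 3, 17]}
`out = entry["c"]["z"] + entry["val"][0]` → out = 50
So out = 50

Answer: 50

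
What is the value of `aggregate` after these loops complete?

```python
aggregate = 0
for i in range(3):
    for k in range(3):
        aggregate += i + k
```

Sum of all i+k for i,k in 3x3
`aggregate` takes the values: 0 → 1 → 3 → 4 → 6 → 9 → 11 → 14 → 18

Answer: 18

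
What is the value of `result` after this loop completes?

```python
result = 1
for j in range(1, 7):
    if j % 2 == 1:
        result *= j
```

Product of odd numbers 1 to 6
`result` takes the values: 1 → 3 → 15

Answer: 15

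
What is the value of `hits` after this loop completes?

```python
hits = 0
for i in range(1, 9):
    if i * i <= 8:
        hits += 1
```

Count numbers where i² ≤ 8
`hits` takes the values: 0 → 1 → 2

Answer: 2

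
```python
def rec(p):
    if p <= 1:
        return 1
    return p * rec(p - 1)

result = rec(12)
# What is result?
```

rec(12) = 12 * 11 * 10 * 9 * 8 * 7 * 6 * 5 * 4 * 3 * 2 * 1 = 479001600

Answer: 479001600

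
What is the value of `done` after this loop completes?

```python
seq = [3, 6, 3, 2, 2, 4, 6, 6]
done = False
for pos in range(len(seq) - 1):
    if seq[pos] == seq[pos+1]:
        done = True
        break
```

Check consecutive duplicates in [3, 6, 3, 2, 2, 4, 6, 6]
`done` takes the values: False → True

Answer: True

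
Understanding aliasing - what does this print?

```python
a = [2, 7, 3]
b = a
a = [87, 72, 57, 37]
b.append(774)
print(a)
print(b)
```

Key concept: rebinding vs mutation: a is rebound to a new list, b still points at the original.
Step by step:
`a = [2, 7, 3]` → a = [2, 7, 3]
`b = a` → b = [2, 7, 3] (same object as a)
`a = [87, 72, 57, 37]` → a = [87, 72, 57, 37]
`b.append(774)` → b = [2, 7, 3, 774]
`print(a)` → prints [87, 72, 57, 37]
`print(b)` → prints [2, 7, 3, 774]

Answer:
[87, 72, 57, 37]
[2, 7, 3, 774]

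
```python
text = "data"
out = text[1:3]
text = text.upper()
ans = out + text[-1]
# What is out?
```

Trace:
`text = "data"` → text = 'data'
`out = text[1:3]` → out = 'at'
`text = text.upper()` → text = 'DATA'
`ans = out + text[-1]` → ans = 'atA'
So out = 'at'

Answer: 'at'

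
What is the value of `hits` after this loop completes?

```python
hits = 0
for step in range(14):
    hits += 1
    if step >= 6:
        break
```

Loop breaks when step reaches 6, hits is 7
`hits` takes the values: 0 → 1 → 2 → 3 → 4 → 5 → 6 → 7

Answer: 7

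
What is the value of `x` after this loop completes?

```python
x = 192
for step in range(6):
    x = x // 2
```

Halve 6 times: 192 // 2^6 = 3
`x` takes the values: 192 → 96 → 48 → 24 → 12 → 6 → 3

Answer: 3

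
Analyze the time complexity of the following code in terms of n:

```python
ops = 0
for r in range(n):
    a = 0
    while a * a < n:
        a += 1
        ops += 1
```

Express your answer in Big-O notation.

Each loop level contributes: n × √n. Multiplying the contributions gives O(n√n).

Answer: O(n√n)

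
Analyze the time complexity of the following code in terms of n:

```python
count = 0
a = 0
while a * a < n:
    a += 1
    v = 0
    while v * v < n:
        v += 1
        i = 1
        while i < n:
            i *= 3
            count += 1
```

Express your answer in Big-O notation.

Each loop level contributes: √n × √n × log n. Multiplying the contributions gives O(n log n).

Answer: O(n log n)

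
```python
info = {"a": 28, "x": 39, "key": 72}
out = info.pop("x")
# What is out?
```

Trace:
`info = {"a": 28, "x": 39, "key": 72}` → info = {'a': 28, 'x': 39, 'key': 72}
`out = info.pop("x")` → info = {'a': 28, 'key': 72}; out = 39
So out = 39

Answer: 39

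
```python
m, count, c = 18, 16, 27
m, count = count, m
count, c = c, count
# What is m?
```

Trace:
`m, count, c = 18, 16, 27` → m = 18; count = 16; c = 27
`m, count = count, m` → m = 16; count = 18
`count, c = c, count` → count = 27; c = 18
So m = 16

Answer: 16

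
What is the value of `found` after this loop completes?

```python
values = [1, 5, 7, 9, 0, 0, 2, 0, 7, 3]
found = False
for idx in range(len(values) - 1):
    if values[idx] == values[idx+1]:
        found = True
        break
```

Check consecutive duplicates in [1, 5, 7, 9, 0, 0, 2, 0, 7, 3]
`found` takes the values: False → True

Answer: True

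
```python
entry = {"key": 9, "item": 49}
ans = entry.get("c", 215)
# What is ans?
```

Trace:
`entry = {"key": 9, "item": 49}` → entry = {'key': 9, 'item': 49}
`ans = entry.get("c", 215)` → ans = 215
So ans = 215

Answer: 215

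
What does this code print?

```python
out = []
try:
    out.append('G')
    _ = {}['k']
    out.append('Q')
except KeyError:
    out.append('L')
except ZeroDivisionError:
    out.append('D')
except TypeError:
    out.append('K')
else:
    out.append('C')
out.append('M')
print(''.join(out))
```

Execution trace: 'G' (try body) → 'L' (except KeyError) → 'M' (after the try/except). Output: GLM

Answer: GLM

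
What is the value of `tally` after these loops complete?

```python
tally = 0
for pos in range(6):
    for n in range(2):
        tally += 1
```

6 * 2 = 12
`tally` takes the values: 0 → 1 → 2 → 3 → 4 → 5 → 6 → 7 → 8 → 9 → 10 → 11 → 12

Answer: 12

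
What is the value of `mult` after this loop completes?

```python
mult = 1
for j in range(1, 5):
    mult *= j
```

4! = 24
`mult` takes the values: 1 → 2 → 6 → 24

Answer: 24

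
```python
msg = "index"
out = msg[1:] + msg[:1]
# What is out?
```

Trace:
`msg = "index"` → msg = 'index'
`out = msg[1:] + msg[:1]` → out = 'ndexi'
So out = 'ndexi'

Answer: 'ndexi'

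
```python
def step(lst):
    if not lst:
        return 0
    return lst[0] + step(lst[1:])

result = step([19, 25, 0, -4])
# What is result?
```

19 + 25 + 0 + (-4) + 0 = 40

Answer: 40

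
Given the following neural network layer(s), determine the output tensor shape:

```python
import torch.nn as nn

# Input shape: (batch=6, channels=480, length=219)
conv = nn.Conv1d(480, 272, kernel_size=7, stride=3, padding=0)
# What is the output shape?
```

Input: (6, 480, 219) -> Output: (6, 272, 71)

Answer: (6, 272, 71)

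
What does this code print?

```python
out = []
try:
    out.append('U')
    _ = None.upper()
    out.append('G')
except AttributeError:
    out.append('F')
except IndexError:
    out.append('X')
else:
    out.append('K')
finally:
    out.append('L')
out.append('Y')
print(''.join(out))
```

Execution trace: 'U' (try body) → 'F' (except AttributeError) → 'L' (finally) → 'Y' (after the try/except). Output: UFLY

Answer: UFLY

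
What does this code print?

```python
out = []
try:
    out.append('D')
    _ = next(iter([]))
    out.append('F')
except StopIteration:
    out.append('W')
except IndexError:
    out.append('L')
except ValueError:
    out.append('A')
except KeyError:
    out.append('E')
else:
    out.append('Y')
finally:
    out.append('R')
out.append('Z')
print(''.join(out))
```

Execution trace: 'D' (try body) → 'W' (except StopIteration) → 'R' (finally) → 'Z' (after the try/except). Output: DWRZ

Answer: DWRZ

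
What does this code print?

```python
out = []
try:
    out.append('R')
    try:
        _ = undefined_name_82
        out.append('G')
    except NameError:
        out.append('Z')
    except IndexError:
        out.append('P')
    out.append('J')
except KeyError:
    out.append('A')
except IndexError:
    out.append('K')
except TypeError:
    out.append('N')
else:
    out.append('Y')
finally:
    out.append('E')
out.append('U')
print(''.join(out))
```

Execution trace: 'R' (try body) → 'Z' (inner except NameError) → 'J' (try body, no exception) → 'Y' (else) → 'E' (finally) → 'U' (after the try/except). Output: RZJYEU

Answer: RZJYEU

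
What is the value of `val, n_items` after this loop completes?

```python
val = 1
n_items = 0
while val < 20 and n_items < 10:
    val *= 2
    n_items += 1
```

Double until >= 20 or 10 iterations
`val, n_items` takes the values: (1, 0) → (2, 0) → (2, 1) → (4, 1) → (4, 2) → (8, 2) → (8, 3) → (16, 3) → (16, 4) → (32, 4) → (32, 5)

Answer: 32, 5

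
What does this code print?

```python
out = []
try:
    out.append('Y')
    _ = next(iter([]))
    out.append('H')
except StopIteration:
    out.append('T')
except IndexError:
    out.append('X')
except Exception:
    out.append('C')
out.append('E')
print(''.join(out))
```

Execution trace: 'Y' (try body) → 'T' (except StopIteration) → 'E' (after the try/except). Output: YTE

Answer: YTE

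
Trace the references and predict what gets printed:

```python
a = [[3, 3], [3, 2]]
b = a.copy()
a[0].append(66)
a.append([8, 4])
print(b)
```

Key concept: shallow copy with nested lists.
Step by step:
`a = [[3, 3], [3, 2]]` → a = [[3, 3], [3, 2]]
`b = a.copy()` → b = [[3, 3], [3, 2]]
`a[0].append(66)` → a = [[3, 3, 66], [3, 2]]; b = [[3, 3, 66], [3, 2]]
`a.append([8, 4])` → a = [[3, 3, 66], [3, 2], [8, 4]]
`print(b)` → prints [[3, 3, 66], [3, 2]]

Answer: [[3, 3, 66], [3, 2]]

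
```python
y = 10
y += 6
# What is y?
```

Trace:
`y = 10` → y = 10
`y += 6` → y = 16
So y = 16

Answer: 16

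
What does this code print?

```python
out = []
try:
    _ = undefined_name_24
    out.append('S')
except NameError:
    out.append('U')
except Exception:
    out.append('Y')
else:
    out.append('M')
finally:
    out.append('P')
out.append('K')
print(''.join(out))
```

Execution trace: 'U' (except NameError) → 'P' (finally) → 'K' (after the try/except). Output: UPK

Answer: UPK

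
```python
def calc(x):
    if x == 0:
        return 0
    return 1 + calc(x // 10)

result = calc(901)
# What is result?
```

Count of digits of 901: 3

Answer: 3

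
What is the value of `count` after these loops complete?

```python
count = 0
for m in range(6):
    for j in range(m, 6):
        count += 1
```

Upper triangle: 6 + 5 + ... + 1
`count` takes the values: 0 → 1 → 2 → 3 → 4 → 5 → 6 → 7 → 8 → 9 → 10 → 11 → 12 → 13 → 14 → 15 → 16 → 17 → 18 → 19 → 20 → 21

Answer: 21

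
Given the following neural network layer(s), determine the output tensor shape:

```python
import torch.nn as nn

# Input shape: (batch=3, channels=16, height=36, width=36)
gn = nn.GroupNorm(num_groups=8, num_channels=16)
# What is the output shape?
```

Input: (3, 16, 36, 36) -> Output: (3, 16, 36, 36)

Answer: (3, 16, 36, 36)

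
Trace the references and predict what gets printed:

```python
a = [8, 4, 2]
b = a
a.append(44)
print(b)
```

Key concept: basic list aliasing.
Step by step:
`a = [8, 4, 2]` → a = [8, 4, 2]
`b = a` → b = [8, 4, 2] (same object as a)
`a.append(44)` → a = [8, 4, 2, 44] (same object as b); b = [8, 4, 2, 44] (same object as a)
`print(b)` → prints [8, 4, 2, 44]

Answer: [8, 4, 2, 44]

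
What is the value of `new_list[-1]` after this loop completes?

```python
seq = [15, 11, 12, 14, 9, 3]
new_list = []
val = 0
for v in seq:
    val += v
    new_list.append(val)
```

Cumulative sum ends at 64
`new_list` takes the values: [] → [15] → [15, 26] → [15, 26, 38] → [15, 26, 38, 52] → [15, 26, 38, 52, 61] → [15, 26, 38, 52, 61, 64]
So `new_list[-1]` = 64

Answer: 64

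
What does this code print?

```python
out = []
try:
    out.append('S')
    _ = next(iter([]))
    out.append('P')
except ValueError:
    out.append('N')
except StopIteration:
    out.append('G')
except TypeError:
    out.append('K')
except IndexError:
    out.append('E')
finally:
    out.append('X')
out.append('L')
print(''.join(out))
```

Execution trace: 'S' (try body) → 'G' (except StopIteration) → 'X' (finally) → 'L' (after the try/except). Output: SGXL

Answer: SGXL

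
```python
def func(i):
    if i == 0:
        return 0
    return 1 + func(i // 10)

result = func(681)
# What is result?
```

Count of digits of 681: 3

Answer: 3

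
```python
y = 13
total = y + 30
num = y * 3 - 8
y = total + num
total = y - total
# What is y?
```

Trace:
`y = 13` → y = 13
`total = y + 30` → total = 43
`num = y * 3 - 8` → num = 31
`y = total + num` → y = 74
`total = y - total` → total = 31
So y = 74

Answer: 74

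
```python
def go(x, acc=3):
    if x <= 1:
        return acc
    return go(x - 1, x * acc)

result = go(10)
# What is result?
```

Accumulator trace (n, acc): (10, 3) -> (9, 30) -> (8, 270) -> (7, 2160) -> (6, 15120) -> (5, 90720) -> (4, 453600) -> (3, 1814400) -> (2, 5443200) -> (1, 10886400) -> return 10886400

Answer: 10886400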